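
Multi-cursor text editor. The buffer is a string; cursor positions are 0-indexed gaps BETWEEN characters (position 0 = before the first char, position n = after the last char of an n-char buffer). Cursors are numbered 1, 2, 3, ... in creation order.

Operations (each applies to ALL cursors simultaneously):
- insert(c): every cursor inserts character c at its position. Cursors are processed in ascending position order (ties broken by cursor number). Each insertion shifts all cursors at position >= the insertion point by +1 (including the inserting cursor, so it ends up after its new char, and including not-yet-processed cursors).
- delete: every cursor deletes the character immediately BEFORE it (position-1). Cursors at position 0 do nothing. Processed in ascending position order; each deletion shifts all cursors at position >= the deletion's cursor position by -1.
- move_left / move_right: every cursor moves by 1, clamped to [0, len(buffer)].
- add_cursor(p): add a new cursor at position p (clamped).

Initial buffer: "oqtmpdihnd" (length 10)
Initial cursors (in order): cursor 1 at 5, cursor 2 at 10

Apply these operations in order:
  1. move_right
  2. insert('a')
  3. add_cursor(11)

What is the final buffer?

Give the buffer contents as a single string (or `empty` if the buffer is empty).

Answer: oqtmpdaihnda

Derivation:
After op 1 (move_right): buffer="oqtmpdihnd" (len 10), cursors c1@6 c2@10, authorship ..........
After op 2 (insert('a')): buffer="oqtmpdaihnda" (len 12), cursors c1@7 c2@12, authorship ......1....2
After op 3 (add_cursor(11)): buffer="oqtmpdaihnda" (len 12), cursors c1@7 c3@11 c2@12, authorship ......1....2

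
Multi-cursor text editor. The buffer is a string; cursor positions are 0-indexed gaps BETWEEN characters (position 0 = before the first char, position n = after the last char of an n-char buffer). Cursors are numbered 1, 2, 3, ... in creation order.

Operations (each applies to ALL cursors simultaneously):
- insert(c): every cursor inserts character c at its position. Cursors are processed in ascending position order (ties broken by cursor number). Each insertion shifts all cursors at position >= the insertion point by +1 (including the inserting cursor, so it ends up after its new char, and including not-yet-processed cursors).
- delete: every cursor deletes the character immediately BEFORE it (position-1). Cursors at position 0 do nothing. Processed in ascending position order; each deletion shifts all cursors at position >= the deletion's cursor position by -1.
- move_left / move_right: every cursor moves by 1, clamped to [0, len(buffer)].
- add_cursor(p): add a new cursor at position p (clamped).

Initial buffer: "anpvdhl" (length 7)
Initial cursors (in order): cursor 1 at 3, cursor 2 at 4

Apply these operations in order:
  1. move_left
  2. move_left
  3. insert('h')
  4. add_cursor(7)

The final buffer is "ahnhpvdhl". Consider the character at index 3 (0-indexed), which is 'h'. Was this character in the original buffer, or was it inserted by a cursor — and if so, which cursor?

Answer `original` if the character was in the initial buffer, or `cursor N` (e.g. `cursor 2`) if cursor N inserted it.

Answer: cursor 2

Derivation:
After op 1 (move_left): buffer="anpvdhl" (len 7), cursors c1@2 c2@3, authorship .......
After op 2 (move_left): buffer="anpvdhl" (len 7), cursors c1@1 c2@2, authorship .......
After op 3 (insert('h')): buffer="ahnhpvdhl" (len 9), cursors c1@2 c2@4, authorship .1.2.....
After op 4 (add_cursor(7)): buffer="ahnhpvdhl" (len 9), cursors c1@2 c2@4 c3@7, authorship .1.2.....
Authorship (.=original, N=cursor N): . 1 . 2 . . . . .
Index 3: author = 2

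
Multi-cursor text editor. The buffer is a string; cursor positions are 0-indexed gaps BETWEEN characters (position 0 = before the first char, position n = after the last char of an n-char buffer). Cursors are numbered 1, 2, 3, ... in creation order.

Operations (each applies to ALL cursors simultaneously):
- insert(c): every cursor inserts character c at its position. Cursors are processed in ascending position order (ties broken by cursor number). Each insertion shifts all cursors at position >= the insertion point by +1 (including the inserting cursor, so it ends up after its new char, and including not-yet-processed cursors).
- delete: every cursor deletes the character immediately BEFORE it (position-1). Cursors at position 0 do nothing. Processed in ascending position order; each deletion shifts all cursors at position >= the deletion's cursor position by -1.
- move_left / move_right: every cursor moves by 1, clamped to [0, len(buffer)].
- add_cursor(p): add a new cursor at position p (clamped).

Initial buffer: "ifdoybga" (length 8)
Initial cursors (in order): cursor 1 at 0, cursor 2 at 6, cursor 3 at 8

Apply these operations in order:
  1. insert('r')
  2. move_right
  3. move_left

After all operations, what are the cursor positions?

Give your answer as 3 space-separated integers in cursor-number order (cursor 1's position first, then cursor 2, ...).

Answer: 1 8 10

Derivation:
After op 1 (insert('r')): buffer="rifdoybrgar" (len 11), cursors c1@1 c2@8 c3@11, authorship 1......2..3
After op 2 (move_right): buffer="rifdoybrgar" (len 11), cursors c1@2 c2@9 c3@11, authorship 1......2..3
After op 3 (move_left): buffer="rifdoybrgar" (len 11), cursors c1@1 c2@8 c3@10, authorship 1......2..3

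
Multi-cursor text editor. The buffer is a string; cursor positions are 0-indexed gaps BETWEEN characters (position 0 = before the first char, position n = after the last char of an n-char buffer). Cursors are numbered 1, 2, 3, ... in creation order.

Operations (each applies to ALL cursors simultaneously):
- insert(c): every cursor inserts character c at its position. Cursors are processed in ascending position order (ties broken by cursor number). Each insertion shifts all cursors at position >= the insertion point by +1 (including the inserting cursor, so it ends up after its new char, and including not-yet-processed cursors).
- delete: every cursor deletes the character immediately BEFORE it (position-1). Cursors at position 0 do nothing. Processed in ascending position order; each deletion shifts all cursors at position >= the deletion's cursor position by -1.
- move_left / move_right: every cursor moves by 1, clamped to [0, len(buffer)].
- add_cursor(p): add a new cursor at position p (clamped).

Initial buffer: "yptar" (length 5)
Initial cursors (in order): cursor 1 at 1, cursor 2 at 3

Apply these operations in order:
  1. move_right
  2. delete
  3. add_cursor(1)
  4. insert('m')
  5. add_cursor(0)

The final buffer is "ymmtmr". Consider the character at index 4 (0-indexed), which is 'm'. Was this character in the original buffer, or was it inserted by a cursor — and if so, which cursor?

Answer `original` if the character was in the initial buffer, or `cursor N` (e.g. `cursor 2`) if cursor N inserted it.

Answer: cursor 2

Derivation:
After op 1 (move_right): buffer="yptar" (len 5), cursors c1@2 c2@4, authorship .....
After op 2 (delete): buffer="ytr" (len 3), cursors c1@1 c2@2, authorship ...
After op 3 (add_cursor(1)): buffer="ytr" (len 3), cursors c1@1 c3@1 c2@2, authorship ...
After op 4 (insert('m')): buffer="ymmtmr" (len 6), cursors c1@3 c3@3 c2@5, authorship .13.2.
After op 5 (add_cursor(0)): buffer="ymmtmr" (len 6), cursors c4@0 c1@3 c3@3 c2@5, authorship .13.2.
Authorship (.=original, N=cursor N): . 1 3 . 2 .
Index 4: author = 2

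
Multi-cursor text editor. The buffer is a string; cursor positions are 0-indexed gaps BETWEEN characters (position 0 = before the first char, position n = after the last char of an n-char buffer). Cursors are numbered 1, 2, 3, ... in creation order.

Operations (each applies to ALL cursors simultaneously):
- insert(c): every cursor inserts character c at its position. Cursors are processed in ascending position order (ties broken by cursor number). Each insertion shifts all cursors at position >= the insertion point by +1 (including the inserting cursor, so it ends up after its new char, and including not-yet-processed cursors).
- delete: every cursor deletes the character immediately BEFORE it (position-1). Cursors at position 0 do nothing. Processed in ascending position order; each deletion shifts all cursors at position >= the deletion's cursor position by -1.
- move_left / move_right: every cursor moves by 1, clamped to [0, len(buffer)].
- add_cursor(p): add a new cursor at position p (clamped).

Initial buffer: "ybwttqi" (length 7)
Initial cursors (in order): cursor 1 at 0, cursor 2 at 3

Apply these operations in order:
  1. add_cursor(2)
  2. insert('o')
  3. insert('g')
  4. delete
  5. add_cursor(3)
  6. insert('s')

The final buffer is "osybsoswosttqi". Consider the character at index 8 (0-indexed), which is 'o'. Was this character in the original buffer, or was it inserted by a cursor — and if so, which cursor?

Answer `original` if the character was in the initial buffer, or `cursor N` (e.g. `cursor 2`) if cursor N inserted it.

After op 1 (add_cursor(2)): buffer="ybwttqi" (len 7), cursors c1@0 c3@2 c2@3, authorship .......
After op 2 (insert('o')): buffer="oybowottqi" (len 10), cursors c1@1 c3@4 c2@6, authorship 1..3.2....
After op 3 (insert('g')): buffer="ogybogwogttqi" (len 13), cursors c1@2 c3@6 c2@9, authorship 11..33.22....
After op 4 (delete): buffer="oybowottqi" (len 10), cursors c1@1 c3@4 c2@6, authorship 1..3.2....
After op 5 (add_cursor(3)): buffer="oybowottqi" (len 10), cursors c1@1 c4@3 c3@4 c2@6, authorship 1..3.2....
After op 6 (insert('s')): buffer="osybsoswosttqi" (len 14), cursors c1@2 c4@5 c3@7 c2@10, authorship 11..433.22....
Authorship (.=original, N=cursor N): 1 1 . . 4 3 3 . 2 2 . . . .
Index 8: author = 2

Answer: cursor 2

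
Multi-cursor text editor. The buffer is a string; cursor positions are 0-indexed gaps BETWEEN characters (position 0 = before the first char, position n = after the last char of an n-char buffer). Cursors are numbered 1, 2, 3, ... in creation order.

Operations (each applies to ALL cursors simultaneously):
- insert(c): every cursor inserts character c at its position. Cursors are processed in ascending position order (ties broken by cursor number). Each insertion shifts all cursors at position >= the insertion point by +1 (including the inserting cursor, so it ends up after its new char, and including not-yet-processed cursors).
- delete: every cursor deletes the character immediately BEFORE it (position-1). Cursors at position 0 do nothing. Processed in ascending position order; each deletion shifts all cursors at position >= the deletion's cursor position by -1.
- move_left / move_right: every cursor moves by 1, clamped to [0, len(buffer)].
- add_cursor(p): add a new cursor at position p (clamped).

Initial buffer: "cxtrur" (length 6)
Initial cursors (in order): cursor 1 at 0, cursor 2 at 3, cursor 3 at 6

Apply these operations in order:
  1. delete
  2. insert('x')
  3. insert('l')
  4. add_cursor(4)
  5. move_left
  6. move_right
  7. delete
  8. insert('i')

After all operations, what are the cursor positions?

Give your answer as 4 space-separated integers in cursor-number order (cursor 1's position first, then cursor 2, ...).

Answer: 2 6 10 4

Derivation:
After op 1 (delete): buffer="cxru" (len 4), cursors c1@0 c2@2 c3@4, authorship ....
After op 2 (insert('x')): buffer="xcxxrux" (len 7), cursors c1@1 c2@4 c3@7, authorship 1..2..3
After op 3 (insert('l')): buffer="xlcxxlruxl" (len 10), cursors c1@2 c2@6 c3@10, authorship 11..22..33
After op 4 (add_cursor(4)): buffer="xlcxxlruxl" (len 10), cursors c1@2 c4@4 c2@6 c3@10, authorship 11..22..33
After op 5 (move_left): buffer="xlcxxlruxl" (len 10), cursors c1@1 c4@3 c2@5 c3@9, authorship 11..22..33
After op 6 (move_right): buffer="xlcxxlruxl" (len 10), cursors c1@2 c4@4 c2@6 c3@10, authorship 11..22..33
After op 7 (delete): buffer="xcxrux" (len 6), cursors c1@1 c4@2 c2@3 c3@6, authorship 1.2..3
After op 8 (insert('i')): buffer="xicixiruxi" (len 10), cursors c1@2 c4@4 c2@6 c3@10, authorship 11.422..33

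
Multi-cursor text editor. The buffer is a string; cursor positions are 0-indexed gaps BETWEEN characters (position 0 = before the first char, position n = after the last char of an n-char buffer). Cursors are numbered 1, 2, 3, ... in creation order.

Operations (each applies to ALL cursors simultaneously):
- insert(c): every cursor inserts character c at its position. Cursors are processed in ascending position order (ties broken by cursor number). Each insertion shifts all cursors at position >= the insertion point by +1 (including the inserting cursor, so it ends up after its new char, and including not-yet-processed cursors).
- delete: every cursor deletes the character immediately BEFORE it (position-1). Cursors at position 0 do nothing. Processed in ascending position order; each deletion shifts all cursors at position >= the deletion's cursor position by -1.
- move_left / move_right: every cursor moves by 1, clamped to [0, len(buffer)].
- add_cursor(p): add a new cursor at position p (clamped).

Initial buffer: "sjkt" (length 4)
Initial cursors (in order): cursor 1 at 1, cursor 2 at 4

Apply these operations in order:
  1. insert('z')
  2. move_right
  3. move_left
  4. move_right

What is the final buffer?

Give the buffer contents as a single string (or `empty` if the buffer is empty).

Answer: szjktz

Derivation:
After op 1 (insert('z')): buffer="szjktz" (len 6), cursors c1@2 c2@6, authorship .1...2
After op 2 (move_right): buffer="szjktz" (len 6), cursors c1@3 c2@6, authorship .1...2
After op 3 (move_left): buffer="szjktz" (len 6), cursors c1@2 c2@5, authorship .1...2
After op 4 (move_right): buffer="szjktz" (len 6), cursors c1@3 c2@6, authorship .1...2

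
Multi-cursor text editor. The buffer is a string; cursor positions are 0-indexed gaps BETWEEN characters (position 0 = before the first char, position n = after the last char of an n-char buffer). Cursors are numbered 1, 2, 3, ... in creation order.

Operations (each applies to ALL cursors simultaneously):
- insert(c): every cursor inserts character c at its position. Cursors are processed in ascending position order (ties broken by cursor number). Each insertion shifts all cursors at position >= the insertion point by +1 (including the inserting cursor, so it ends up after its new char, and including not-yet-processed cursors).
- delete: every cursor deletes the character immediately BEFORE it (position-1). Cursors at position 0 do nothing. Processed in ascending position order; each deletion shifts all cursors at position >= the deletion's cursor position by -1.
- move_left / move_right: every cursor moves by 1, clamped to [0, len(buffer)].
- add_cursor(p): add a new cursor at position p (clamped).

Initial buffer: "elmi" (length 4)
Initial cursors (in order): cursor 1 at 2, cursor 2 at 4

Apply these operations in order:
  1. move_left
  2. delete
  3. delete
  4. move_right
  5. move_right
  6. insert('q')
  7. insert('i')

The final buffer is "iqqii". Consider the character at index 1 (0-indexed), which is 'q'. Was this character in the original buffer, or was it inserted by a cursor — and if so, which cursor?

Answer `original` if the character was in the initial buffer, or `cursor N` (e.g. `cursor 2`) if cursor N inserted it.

After op 1 (move_left): buffer="elmi" (len 4), cursors c1@1 c2@3, authorship ....
After op 2 (delete): buffer="li" (len 2), cursors c1@0 c2@1, authorship ..
After op 3 (delete): buffer="i" (len 1), cursors c1@0 c2@0, authorship .
After op 4 (move_right): buffer="i" (len 1), cursors c1@1 c2@1, authorship .
After op 5 (move_right): buffer="i" (len 1), cursors c1@1 c2@1, authorship .
After op 6 (insert('q')): buffer="iqq" (len 3), cursors c1@3 c2@3, authorship .12
After op 7 (insert('i')): buffer="iqqii" (len 5), cursors c1@5 c2@5, authorship .1212
Authorship (.=original, N=cursor N): . 1 2 1 2
Index 1: author = 1

Answer: cursor 1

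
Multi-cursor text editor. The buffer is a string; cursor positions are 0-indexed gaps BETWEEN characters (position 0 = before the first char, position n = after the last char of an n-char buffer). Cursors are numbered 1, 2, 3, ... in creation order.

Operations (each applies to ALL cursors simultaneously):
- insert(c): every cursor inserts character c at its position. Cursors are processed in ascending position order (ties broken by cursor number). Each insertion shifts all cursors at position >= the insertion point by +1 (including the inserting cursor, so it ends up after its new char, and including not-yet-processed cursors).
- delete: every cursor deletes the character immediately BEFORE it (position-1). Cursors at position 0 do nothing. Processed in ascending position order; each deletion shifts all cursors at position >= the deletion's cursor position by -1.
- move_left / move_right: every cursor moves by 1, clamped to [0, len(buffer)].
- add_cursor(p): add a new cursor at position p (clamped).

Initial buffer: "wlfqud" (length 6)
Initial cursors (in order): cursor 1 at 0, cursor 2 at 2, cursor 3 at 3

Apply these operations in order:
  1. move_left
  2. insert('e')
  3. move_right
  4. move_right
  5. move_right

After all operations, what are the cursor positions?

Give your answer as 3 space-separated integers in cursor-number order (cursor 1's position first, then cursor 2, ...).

Answer: 4 6 8

Derivation:
After op 1 (move_left): buffer="wlfqud" (len 6), cursors c1@0 c2@1 c3@2, authorship ......
After op 2 (insert('e')): buffer="ewelefqud" (len 9), cursors c1@1 c2@3 c3@5, authorship 1.2.3....
After op 3 (move_right): buffer="ewelefqud" (len 9), cursors c1@2 c2@4 c3@6, authorship 1.2.3....
After op 4 (move_right): buffer="ewelefqud" (len 9), cursors c1@3 c2@5 c3@7, authorship 1.2.3....
After op 5 (move_right): buffer="ewelefqud" (len 9), cursors c1@4 c2@6 c3@8, authorship 1.2.3....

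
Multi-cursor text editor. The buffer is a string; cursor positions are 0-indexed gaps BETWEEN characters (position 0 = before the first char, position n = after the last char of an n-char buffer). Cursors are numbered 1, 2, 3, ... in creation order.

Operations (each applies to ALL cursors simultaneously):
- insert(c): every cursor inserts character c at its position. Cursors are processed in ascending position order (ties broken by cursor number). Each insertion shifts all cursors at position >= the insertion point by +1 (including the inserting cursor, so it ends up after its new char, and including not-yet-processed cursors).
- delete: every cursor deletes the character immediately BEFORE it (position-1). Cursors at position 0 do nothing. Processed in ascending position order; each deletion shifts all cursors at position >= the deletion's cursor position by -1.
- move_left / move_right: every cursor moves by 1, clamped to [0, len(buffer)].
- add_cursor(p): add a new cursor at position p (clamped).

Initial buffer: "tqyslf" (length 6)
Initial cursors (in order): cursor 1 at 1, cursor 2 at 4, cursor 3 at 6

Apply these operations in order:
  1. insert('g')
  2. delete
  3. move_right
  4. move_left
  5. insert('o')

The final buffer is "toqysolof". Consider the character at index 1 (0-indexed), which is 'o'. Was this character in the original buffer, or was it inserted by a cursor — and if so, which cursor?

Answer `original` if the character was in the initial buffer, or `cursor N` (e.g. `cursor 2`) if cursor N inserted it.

Answer: cursor 1

Derivation:
After op 1 (insert('g')): buffer="tgqysglfg" (len 9), cursors c1@2 c2@6 c3@9, authorship .1...2..3
After op 2 (delete): buffer="tqyslf" (len 6), cursors c1@1 c2@4 c3@6, authorship ......
After op 3 (move_right): buffer="tqyslf" (len 6), cursors c1@2 c2@5 c3@6, authorship ......
After op 4 (move_left): buffer="tqyslf" (len 6), cursors c1@1 c2@4 c3@5, authorship ......
After op 5 (insert('o')): buffer="toqysolof" (len 9), cursors c1@2 c2@6 c3@8, authorship .1...2.3.
Authorship (.=original, N=cursor N): . 1 . . . 2 . 3 .
Index 1: author = 1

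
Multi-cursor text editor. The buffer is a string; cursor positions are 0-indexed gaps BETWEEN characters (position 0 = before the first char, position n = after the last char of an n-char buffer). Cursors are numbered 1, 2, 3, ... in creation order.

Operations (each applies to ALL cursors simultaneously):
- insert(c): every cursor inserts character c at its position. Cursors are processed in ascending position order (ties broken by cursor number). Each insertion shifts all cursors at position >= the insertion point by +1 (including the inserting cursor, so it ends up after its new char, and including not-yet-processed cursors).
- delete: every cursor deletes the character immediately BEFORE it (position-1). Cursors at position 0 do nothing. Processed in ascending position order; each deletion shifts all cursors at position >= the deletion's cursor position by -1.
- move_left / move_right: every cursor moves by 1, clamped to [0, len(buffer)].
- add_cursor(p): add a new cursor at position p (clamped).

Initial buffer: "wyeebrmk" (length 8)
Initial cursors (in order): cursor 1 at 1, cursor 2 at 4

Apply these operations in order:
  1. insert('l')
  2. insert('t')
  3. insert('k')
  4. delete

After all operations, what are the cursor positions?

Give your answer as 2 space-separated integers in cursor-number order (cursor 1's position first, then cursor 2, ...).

After op 1 (insert('l')): buffer="wlyeelbrmk" (len 10), cursors c1@2 c2@6, authorship .1...2....
After op 2 (insert('t')): buffer="wltyeeltbrmk" (len 12), cursors c1@3 c2@8, authorship .11...22....
After op 3 (insert('k')): buffer="wltkyeeltkbrmk" (len 14), cursors c1@4 c2@10, authorship .111...222....
After op 4 (delete): buffer="wltyeeltbrmk" (len 12), cursors c1@3 c2@8, authorship .11...22....

Answer: 3 8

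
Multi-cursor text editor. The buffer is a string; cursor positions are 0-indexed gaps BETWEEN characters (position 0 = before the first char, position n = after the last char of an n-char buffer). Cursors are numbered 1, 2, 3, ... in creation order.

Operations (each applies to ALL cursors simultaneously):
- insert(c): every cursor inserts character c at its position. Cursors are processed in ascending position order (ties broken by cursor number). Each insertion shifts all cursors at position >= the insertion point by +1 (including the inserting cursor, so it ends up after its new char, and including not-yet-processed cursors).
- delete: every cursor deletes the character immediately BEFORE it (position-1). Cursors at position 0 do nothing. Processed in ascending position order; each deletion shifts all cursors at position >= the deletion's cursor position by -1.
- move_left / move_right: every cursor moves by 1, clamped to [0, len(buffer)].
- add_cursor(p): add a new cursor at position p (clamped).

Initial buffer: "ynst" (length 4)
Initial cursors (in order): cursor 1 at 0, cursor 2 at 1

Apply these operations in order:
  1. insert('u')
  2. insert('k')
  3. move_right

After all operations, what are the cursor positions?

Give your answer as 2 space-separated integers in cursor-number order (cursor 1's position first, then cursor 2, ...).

After op 1 (insert('u')): buffer="uyunst" (len 6), cursors c1@1 c2@3, authorship 1.2...
After op 2 (insert('k')): buffer="ukyuknst" (len 8), cursors c1@2 c2@5, authorship 11.22...
After op 3 (move_right): buffer="ukyuknst" (len 8), cursors c1@3 c2@6, authorship 11.22...

Answer: 3 6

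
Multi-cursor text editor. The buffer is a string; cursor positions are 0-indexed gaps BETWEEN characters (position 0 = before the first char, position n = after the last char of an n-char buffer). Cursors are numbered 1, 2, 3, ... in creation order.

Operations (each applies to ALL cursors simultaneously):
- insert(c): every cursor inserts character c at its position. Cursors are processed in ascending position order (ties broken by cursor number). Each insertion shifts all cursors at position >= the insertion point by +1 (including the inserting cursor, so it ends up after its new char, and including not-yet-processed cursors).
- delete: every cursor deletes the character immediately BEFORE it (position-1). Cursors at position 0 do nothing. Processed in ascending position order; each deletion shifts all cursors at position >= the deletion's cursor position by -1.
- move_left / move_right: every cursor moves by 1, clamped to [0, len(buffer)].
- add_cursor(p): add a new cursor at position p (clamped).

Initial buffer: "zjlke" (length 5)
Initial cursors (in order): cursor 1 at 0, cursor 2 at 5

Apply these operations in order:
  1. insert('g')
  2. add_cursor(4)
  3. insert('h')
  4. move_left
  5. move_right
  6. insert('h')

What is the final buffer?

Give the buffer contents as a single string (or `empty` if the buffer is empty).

After op 1 (insert('g')): buffer="gzjlkeg" (len 7), cursors c1@1 c2@7, authorship 1.....2
After op 2 (add_cursor(4)): buffer="gzjlkeg" (len 7), cursors c1@1 c3@4 c2@7, authorship 1.....2
After op 3 (insert('h')): buffer="ghzjlhkegh" (len 10), cursors c1@2 c3@6 c2@10, authorship 11...3..22
After op 4 (move_left): buffer="ghzjlhkegh" (len 10), cursors c1@1 c3@5 c2@9, authorship 11...3..22
After op 5 (move_right): buffer="ghzjlhkegh" (len 10), cursors c1@2 c3@6 c2@10, authorship 11...3..22
After op 6 (insert('h')): buffer="ghhzjlhhkeghh" (len 13), cursors c1@3 c3@8 c2@13, authorship 111...33..222

Answer: ghhzjlhhkeghh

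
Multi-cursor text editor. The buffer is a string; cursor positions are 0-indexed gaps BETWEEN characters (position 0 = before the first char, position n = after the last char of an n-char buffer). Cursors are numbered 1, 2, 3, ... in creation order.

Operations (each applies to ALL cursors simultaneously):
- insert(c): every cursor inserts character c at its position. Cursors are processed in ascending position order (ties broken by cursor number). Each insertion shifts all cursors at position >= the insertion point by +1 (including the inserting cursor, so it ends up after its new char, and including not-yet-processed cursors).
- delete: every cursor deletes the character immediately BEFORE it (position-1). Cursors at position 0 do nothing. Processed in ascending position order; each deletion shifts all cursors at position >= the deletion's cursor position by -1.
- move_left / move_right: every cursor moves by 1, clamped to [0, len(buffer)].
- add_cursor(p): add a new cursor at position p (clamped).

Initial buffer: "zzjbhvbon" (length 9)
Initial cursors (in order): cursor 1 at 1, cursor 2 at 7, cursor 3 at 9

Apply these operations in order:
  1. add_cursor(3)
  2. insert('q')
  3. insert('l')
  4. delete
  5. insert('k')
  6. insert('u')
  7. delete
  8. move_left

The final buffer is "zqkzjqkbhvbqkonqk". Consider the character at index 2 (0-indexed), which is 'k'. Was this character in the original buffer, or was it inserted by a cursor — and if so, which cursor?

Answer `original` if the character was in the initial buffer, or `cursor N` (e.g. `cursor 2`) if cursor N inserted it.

Answer: cursor 1

Derivation:
After op 1 (add_cursor(3)): buffer="zzjbhvbon" (len 9), cursors c1@1 c4@3 c2@7 c3@9, authorship .........
After op 2 (insert('q')): buffer="zqzjqbhvbqonq" (len 13), cursors c1@2 c4@5 c2@10 c3@13, authorship .1..4....2..3
After op 3 (insert('l')): buffer="zqlzjqlbhvbqlonql" (len 17), cursors c1@3 c4@7 c2@13 c3@17, authorship .11..44....22..33
After op 4 (delete): buffer="zqzjqbhvbqonq" (len 13), cursors c1@2 c4@5 c2@10 c3@13, authorship .1..4....2..3
After op 5 (insert('k')): buffer="zqkzjqkbhvbqkonqk" (len 17), cursors c1@3 c4@7 c2@13 c3@17, authorship .11..44....22..33
After op 6 (insert('u')): buffer="zqkuzjqkubhvbqkuonqku" (len 21), cursors c1@4 c4@9 c2@16 c3@21, authorship .111..444....222..333
After op 7 (delete): buffer="zqkzjqkbhvbqkonqk" (len 17), cursors c1@3 c4@7 c2@13 c3@17, authorship .11..44....22..33
After op 8 (move_left): buffer="zqkzjqkbhvbqkonqk" (len 17), cursors c1@2 c4@6 c2@12 c3@16, authorship .11..44....22..33
Authorship (.=original, N=cursor N): . 1 1 . . 4 4 . . . . 2 2 . . 3 3
Index 2: author = 1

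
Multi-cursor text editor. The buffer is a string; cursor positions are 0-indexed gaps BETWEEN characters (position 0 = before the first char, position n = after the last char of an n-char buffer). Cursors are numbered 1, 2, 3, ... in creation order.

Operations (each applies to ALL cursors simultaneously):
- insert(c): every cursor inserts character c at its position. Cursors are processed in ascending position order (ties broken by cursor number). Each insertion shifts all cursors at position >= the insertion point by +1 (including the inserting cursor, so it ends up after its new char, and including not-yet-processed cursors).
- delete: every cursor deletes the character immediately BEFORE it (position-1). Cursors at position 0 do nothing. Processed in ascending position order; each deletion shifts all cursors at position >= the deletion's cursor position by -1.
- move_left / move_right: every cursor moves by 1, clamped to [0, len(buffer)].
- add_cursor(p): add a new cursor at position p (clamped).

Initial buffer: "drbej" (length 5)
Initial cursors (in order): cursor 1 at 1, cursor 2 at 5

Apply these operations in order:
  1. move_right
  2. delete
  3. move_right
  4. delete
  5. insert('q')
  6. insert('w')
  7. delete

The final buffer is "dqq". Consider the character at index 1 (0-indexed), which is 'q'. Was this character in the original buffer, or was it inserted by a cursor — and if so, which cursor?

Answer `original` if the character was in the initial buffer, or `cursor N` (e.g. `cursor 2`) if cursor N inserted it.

After op 1 (move_right): buffer="drbej" (len 5), cursors c1@2 c2@5, authorship .....
After op 2 (delete): buffer="dbe" (len 3), cursors c1@1 c2@3, authorship ...
After op 3 (move_right): buffer="dbe" (len 3), cursors c1@2 c2@3, authorship ...
After op 4 (delete): buffer="d" (len 1), cursors c1@1 c2@1, authorship .
After op 5 (insert('q')): buffer="dqq" (len 3), cursors c1@3 c2@3, authorship .12
After op 6 (insert('w')): buffer="dqqww" (len 5), cursors c1@5 c2@5, authorship .1212
After op 7 (delete): buffer="dqq" (len 3), cursors c1@3 c2@3, authorship .12
Authorship (.=original, N=cursor N): . 1 2
Index 1: author = 1

Answer: cursor 1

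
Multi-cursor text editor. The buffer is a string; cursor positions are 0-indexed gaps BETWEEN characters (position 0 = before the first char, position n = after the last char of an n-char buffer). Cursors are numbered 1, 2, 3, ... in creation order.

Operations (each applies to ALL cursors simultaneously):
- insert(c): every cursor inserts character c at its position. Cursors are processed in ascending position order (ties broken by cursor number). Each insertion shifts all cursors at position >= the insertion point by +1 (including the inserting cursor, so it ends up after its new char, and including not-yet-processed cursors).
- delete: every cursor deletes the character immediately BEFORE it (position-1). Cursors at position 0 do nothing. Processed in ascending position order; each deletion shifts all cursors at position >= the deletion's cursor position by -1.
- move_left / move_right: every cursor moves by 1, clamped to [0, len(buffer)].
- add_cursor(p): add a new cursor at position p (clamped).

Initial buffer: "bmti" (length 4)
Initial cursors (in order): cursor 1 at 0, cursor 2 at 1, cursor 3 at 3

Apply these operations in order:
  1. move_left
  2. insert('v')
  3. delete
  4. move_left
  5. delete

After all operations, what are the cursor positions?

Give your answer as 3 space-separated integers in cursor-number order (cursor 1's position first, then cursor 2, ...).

Answer: 0 0 0

Derivation:
After op 1 (move_left): buffer="bmti" (len 4), cursors c1@0 c2@0 c3@2, authorship ....
After op 2 (insert('v')): buffer="vvbmvti" (len 7), cursors c1@2 c2@2 c3@5, authorship 12..3..
After op 3 (delete): buffer="bmti" (len 4), cursors c1@0 c2@0 c3@2, authorship ....
After op 4 (move_left): buffer="bmti" (len 4), cursors c1@0 c2@0 c3@1, authorship ....
After op 5 (delete): buffer="mti" (len 3), cursors c1@0 c2@0 c3@0, authorship ...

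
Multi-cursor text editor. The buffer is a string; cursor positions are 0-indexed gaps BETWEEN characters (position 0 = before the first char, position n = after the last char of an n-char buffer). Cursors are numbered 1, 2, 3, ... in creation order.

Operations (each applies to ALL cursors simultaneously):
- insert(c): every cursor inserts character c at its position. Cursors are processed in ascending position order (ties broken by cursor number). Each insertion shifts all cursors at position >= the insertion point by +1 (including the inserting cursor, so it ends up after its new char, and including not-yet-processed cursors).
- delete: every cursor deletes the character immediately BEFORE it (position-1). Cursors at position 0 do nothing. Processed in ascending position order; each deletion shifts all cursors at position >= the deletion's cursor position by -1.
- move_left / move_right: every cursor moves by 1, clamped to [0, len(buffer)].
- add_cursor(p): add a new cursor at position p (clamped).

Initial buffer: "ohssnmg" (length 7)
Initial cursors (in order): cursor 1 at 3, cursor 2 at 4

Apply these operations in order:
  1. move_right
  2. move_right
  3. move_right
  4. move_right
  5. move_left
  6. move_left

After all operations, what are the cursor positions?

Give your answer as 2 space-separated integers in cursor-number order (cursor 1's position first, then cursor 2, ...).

Answer: 5 5

Derivation:
After op 1 (move_right): buffer="ohssnmg" (len 7), cursors c1@4 c2@5, authorship .......
After op 2 (move_right): buffer="ohssnmg" (len 7), cursors c1@5 c2@6, authorship .......
After op 3 (move_right): buffer="ohssnmg" (len 7), cursors c1@6 c2@7, authorship .......
After op 4 (move_right): buffer="ohssnmg" (len 7), cursors c1@7 c2@7, authorship .......
After op 5 (move_left): buffer="ohssnmg" (len 7), cursors c1@6 c2@6, authorship .......
After op 6 (move_left): buffer="ohssnmg" (len 7), cursors c1@5 c2@5, authorship .......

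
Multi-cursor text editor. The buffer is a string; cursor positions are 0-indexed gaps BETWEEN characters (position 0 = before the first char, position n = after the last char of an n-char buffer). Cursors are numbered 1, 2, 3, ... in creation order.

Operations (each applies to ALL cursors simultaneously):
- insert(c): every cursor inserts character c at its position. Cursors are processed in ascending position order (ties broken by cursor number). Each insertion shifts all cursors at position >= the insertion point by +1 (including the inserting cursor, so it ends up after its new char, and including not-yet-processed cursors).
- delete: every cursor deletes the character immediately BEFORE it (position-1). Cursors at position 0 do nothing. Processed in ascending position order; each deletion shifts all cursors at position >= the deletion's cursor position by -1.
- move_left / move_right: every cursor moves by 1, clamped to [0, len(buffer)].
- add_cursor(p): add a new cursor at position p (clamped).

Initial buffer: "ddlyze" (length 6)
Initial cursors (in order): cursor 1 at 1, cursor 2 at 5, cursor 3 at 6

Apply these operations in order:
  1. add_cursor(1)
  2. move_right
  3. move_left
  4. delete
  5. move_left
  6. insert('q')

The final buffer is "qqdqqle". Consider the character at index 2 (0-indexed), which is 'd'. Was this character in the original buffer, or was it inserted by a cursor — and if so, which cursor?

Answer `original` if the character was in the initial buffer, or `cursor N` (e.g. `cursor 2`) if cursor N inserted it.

Answer: original

Derivation:
After op 1 (add_cursor(1)): buffer="ddlyze" (len 6), cursors c1@1 c4@1 c2@5 c3@6, authorship ......
After op 2 (move_right): buffer="ddlyze" (len 6), cursors c1@2 c4@2 c2@6 c3@6, authorship ......
After op 3 (move_left): buffer="ddlyze" (len 6), cursors c1@1 c4@1 c2@5 c3@5, authorship ......
After op 4 (delete): buffer="dle" (len 3), cursors c1@0 c4@0 c2@2 c3@2, authorship ...
After op 5 (move_left): buffer="dle" (len 3), cursors c1@0 c4@0 c2@1 c3@1, authorship ...
After op 6 (insert('q')): buffer="qqdqqle" (len 7), cursors c1@2 c4@2 c2@5 c3@5, authorship 14.23..
Authorship (.=original, N=cursor N): 1 4 . 2 3 . .
Index 2: author = original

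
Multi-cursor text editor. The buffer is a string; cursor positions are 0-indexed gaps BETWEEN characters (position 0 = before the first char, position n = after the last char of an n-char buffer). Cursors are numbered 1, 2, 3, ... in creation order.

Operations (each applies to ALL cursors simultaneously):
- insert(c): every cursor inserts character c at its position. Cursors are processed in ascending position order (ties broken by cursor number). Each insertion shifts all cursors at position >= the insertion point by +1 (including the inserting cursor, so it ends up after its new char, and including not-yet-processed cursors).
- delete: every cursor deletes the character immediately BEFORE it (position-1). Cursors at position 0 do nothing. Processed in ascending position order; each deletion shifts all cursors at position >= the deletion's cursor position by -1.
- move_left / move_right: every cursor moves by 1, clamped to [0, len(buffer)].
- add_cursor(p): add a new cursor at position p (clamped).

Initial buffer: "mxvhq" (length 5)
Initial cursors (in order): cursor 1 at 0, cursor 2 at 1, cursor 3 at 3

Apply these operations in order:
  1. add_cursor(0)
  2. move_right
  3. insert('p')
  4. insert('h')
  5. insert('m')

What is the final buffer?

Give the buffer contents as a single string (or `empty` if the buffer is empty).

Answer: mpphhmmxphmvhphmq

Derivation:
After op 1 (add_cursor(0)): buffer="mxvhq" (len 5), cursors c1@0 c4@0 c2@1 c3@3, authorship .....
After op 2 (move_right): buffer="mxvhq" (len 5), cursors c1@1 c4@1 c2@2 c3@4, authorship .....
After op 3 (insert('p')): buffer="mppxpvhpq" (len 9), cursors c1@3 c4@3 c2@5 c3@8, authorship .14.2..3.
After op 4 (insert('h')): buffer="mpphhxphvhphq" (len 13), cursors c1@5 c4@5 c2@8 c3@12, authorship .1414.22..33.
After op 5 (insert('m')): buffer="mpphhmmxphmvhphmq" (len 17), cursors c1@7 c4@7 c2@11 c3@16, authorship .141414.222..333.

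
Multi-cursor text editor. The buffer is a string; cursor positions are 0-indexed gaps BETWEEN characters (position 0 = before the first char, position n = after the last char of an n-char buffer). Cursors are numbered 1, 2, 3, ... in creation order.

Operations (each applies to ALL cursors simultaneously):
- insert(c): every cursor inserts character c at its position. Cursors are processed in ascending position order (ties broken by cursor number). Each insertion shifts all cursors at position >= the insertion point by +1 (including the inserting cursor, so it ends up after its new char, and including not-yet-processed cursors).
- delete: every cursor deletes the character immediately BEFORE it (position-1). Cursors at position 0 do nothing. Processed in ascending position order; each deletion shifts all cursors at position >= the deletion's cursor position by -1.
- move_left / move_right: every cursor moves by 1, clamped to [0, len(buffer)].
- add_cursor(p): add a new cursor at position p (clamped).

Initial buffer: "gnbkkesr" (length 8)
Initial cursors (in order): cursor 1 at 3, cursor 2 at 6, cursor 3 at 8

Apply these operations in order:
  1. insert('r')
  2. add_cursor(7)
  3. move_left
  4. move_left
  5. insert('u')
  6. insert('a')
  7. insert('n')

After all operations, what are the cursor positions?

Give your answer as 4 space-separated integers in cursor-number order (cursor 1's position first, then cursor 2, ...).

Answer: 5 15 21 11

Derivation:
After op 1 (insert('r')): buffer="gnbrkkersrr" (len 11), cursors c1@4 c2@8 c3@11, authorship ...1...2..3
After op 2 (add_cursor(7)): buffer="gnbrkkersrr" (len 11), cursors c1@4 c4@7 c2@8 c3@11, authorship ...1...2..3
After op 3 (move_left): buffer="gnbrkkersrr" (len 11), cursors c1@3 c4@6 c2@7 c3@10, authorship ...1...2..3
After op 4 (move_left): buffer="gnbrkkersrr" (len 11), cursors c1@2 c4@5 c2@6 c3@9, authorship ...1...2..3
After op 5 (insert('u')): buffer="gnubrkukuersurr" (len 15), cursors c1@3 c4@7 c2@9 c3@13, authorship ..1.1.4.2.2.3.3
After op 6 (insert('a')): buffer="gnuabrkuakuaersuarr" (len 19), cursors c1@4 c4@9 c2@12 c3@17, authorship ..11.1.44.22.2.33.3
After op 7 (insert('n')): buffer="gnuanbrkuankuanersuanrr" (len 23), cursors c1@5 c4@11 c2@15 c3@21, authorship ..111.1.444.222.2.333.3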